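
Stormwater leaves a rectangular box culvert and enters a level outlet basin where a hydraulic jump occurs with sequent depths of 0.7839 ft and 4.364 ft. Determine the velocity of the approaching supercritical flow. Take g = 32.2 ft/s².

V₁ = 21.48 ft/s

For a rectangular channel the momentum equation gives q² = ½·g·y₁·y₂·(y₁ + y₂) = ½×32.2×0.7839×4.364×5.148 = 283.5.
q = √283.5 = 16.84 ft²/s.
V₁ = q/y₁ = 16.84/0.7839 = 21.48 ft/s.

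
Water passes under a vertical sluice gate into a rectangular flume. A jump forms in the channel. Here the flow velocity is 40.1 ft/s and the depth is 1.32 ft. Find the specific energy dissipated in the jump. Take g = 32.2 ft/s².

ΔE = 15.1 ft

Fr₁ = V₁/√(g·y₁) = 40.1/√(32.2×1.32) = 6.15.
By Bélanger, y₂/y₁ = ½[√(1 + 8Fr₁²) − 1] = ½[√303.7 − 1] = 8.21.
y₂ = 8.21 × 1.32 = 10.8 ft.
q = V₁·y₁ = 40.1 × 1.32 = 52.9 ft²/s. V₂ = q/y₂ = 52.9/10.8 = 4.88 ft/s. E₁ = y₁ + V₁²/2g = 26.3 ft; E₂ = y₂ + V₂²/2g = 11.2 ft. ΔE = E₁ − E₂ = 15.1 ft.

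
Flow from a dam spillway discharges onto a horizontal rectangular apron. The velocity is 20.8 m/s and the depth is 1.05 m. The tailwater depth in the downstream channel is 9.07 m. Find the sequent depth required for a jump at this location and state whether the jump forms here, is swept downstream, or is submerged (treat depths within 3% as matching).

Fr₁ = V₁/√(g·y₁) = 20.8/√(9.81×1.05) = 6.48.
Bélanger equation: y₂/y₁ = ½[√(1 + 8Fr₁²) − 1] = ½[√337.0 − 1] = 8.68.
y₂ = 8.68 × 1.05 = 9.11 m.
Tailwater y_tw = 9.07 m: y_tw ≈ y₂, so the jump forms here.

y₂ = 9.11 m; the jump forms here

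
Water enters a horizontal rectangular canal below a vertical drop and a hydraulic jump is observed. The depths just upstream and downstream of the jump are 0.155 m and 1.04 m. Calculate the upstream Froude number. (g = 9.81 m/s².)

Fr₁ = 5.09

For a rectangular channel the momentum equation gives q² = ½·g·y₁·y₂·(y₁ + y₂) = ½×9.81×0.155×1.04×1.20 = 0.945.
q = √0.945 = 0.972 m²/s.
V₁ = q/y₁ = 6.27 m/s; Fr₁ = V₁/√(g·y₁) = 5.09.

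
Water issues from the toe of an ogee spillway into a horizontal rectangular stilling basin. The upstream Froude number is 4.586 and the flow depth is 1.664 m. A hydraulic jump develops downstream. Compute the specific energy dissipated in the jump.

ΔE = 8.685 m

Fr₁ = 4.586 (given).
Bélanger equation: y₂/y₁ = ½[√(1 + 8Fr₁²) − 1] = ½[√169.25 − 1] = 6.005.
y₂ = 6.005 × 1.664 = 9.992 m.
Head loss: ΔE = (y₂ − y₁)³/(4y₁y₂) = (9.992 − 1.664)³/(4×1.664×9.992) = 577.6/66.51 = 8.685 m.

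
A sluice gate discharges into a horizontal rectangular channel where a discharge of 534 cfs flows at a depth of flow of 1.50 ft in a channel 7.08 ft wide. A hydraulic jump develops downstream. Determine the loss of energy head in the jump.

q = Q/b = 534/7.08 = 75.4 ft²/s; V₁ = q/y₁ = 50.3 ft/s. Fr₁ = V₁/√(g·y₁) = 7.24.
Sequent-depth ratio: y₂/y₁ = ½[√(1 + 8Fr₁²) − 1] = ½[√419.8 − 1] = 9.74.
y₂ = 9.74 × 1.50 = 14.6 ft.
V₂ = q/y₂ = 75.4/14.6 = 5.16 ft/s. E₁ = y₁ + V₁²/2g = 40.8 ft; E₂ = y₂ + V₂²/2g = 15.0 ft. ΔE = E₁ − E₂ = 25.7 ft.

ΔE = 25.7 ft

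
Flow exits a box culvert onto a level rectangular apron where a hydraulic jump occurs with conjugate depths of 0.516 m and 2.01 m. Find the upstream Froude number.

For a rectangular channel the momentum equation gives q² = ½·g·y₁·y₂·(y₁ + y₂) = ½×9.81×0.516×2.01×2.53 = 12.9.
q = √12.9 = 3.58 m²/s.
V₁ = q/y₁ = 6.95 m/s; Fr₁ = V₁/√(g·y₁) = 3.09.

Fr₁ = 3.09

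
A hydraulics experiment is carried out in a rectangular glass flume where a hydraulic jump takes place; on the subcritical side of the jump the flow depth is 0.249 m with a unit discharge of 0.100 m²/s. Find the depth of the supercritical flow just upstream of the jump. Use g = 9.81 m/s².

V₂ = q/y₂ = 0.100/0.249 = 0.402 m/s; Fr₂ = V₂/√(g·y₂) = 0.257.
From the momentum equation (using Fr₂), y₁/y₂ = ½[√(1 + 8Fr₂²) − 1] = ½[√1.528 − 1] = 0.118.
y₁ = 0.118 × 0.249 = 0.0294 m.

y₁ = 0.0294 m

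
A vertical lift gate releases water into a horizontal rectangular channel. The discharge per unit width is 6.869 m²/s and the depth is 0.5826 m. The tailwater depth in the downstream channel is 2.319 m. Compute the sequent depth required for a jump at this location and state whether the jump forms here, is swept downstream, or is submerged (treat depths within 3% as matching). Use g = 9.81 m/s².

V₁ = q/y₁ = 6.869/0.5826 = 11.79 m/s. Fr₁ = V₁/√(g·y₁) = 11.79/√(9.81×0.5826) = 4.932.
Bélanger equation: y₂/y₁ = ½[√(1 + 8Fr₁²) − 1] = ½[√195.58 − 1] = 6.492.
y₂ = 6.492 × 0.5826 = 3.783 m.
Tailwater y_tw = 2.319 m: y_tw < y₂, so the jump is swept downstream.

y₂ = 3.783 m; the jump is swept downstream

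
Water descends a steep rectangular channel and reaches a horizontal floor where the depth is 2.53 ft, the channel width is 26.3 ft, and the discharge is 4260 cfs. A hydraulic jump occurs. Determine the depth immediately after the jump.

y₂ = 24.1 ft

q = Q/b = 4260/26.3 = 162 ft²/s; V₁ = q/y₁ = 64.0 ft/s. Fr₁ = V₁/√(g·y₁) = 7.09.
By Bélanger, y₂/y₁ = ½[√(1 + 8Fr₁²) − 1] = ½[√403.5 − 1] = 9.54.
y₂ = 9.54 × 2.53 = 24.1 ft.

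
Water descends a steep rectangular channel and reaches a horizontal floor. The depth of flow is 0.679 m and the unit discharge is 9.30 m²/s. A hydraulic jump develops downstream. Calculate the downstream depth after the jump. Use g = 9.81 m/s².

V₁ = q/y₁ = 9.30/0.679 = 13.7 m/s. Fr₁ = V₁/√(g·y₁) = 13.7/√(9.81×0.679) = 5.31.
Conjugate-depth relation: y₂/y₁ = ½[√(1 + 8Fr₁²) − 1] = ½[√226.3 − 1] = 7.02.
y₂ = 7.02 × 0.679 = 4.77 m.

y₂ = 4.77 m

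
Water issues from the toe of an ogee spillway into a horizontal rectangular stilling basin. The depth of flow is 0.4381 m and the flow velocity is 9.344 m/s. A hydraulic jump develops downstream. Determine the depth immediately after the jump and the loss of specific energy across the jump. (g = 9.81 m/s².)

y₂ = 2.582 m; ΔE = 2.178 m

Fr₁ = V₁/√(g·y₁) = 9.344/√(9.81×0.4381) = 4.507.
Sequent-depth ratio: y₂/y₁ = ½[√(1 + 8Fr₁²) − 1] = ½[√163.52 − 1] = 5.894.
y₂ = 5.894 × 0.4381 = 2.582 m.
Head loss: ΔE = (y₂ − y₁)³/(4y₁y₂) = (2.582 − 0.4381)³/(4×0.4381×2.582) = 9.855/4.525 = 2.178 m.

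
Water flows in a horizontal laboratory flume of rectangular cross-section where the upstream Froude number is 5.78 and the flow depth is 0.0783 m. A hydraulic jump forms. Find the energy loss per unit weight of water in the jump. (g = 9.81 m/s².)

ΔE = 0.762 m

Fr₁ = 5.78 (given).
Sequent-depth ratio: y₂/y₁ = ½[√(1 + 8Fr₁²) − 1] = ½[√268.3 − 1] = 7.69.
y₂ = 7.69 × 0.0783 = 0.602 m.
V₁ = Fr₁·√(g·y₁) = 5.78×√(9.81×0.0783) = 5.07 m/s; q = V₁·y₁ = 0.397 m²/s. V₂ = q/y₂ = 0.397/0.602 = 0.659 m/s. E₁ = y₁ + V₁²/2g = 1.39 m; E₂ = y₂ + V₂²/2g = 0.624 m. ΔE = E₁ − E₂ = 0.762 m.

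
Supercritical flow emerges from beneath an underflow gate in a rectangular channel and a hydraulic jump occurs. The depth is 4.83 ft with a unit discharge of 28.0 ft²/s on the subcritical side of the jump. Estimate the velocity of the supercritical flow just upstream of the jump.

V₂ = q/y₂ = 28.0/4.83 = 5.80 ft/s; Fr₂ = V₂/√(g·y₂) = 0.465.
Applying the sequent-depth relation in reverse, y₁/y₂ = ½[√(1 + 8Fr₂²) − 1] = ½[√2.729 − 1] = 0.326.
y₁ = 0.326 × 4.83 = 1.57 ft.
V₁ = q/y₁ = 28.0/1.57 = 17.8 ft/s.

V₁ = 17.8 ft/s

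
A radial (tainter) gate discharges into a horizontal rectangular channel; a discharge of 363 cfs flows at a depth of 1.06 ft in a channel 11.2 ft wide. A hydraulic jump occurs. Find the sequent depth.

q = Q/b = 363/11.2 = 32.4 ft²/s; V₁ = q/y₁ = 30.6 ft/s. Fr₁ = V₁/√(g·y₁) = 5.23.
Sequent-depth ratio: y₂/y₁ = ½[√(1 + 8Fr₁²) − 1] = ½[√220.1 − 1] = 6.92.
y₂ = 6.92 × 1.06 = 7.33 ft.

y₂ = 7.33 ft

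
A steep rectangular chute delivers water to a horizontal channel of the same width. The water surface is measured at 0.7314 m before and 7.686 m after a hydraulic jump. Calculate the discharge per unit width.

q = 15.23 m²/s

For a rectangular channel the momentum equation gives q² = ½·g·y₁·y₂·(y₁ + y₂) = ½×9.81×0.7314×7.686×8.417 = 232.1.
q = √232.1 = 15.23 m²/s.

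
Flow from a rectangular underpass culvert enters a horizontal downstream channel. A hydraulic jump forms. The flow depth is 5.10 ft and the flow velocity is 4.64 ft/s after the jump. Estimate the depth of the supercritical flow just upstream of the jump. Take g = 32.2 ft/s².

y₁ = 1.10 ft

Fr₂ = V₂/√(g·y₂) = 4.64/√(32.2×5.10) = 0.362.
From the momentum equation (using Fr₂), y₁/y₂ = ½[√(1 + 8Fr₂²) − 1] = ½[√2.049 − 1] = 0.216.
y₁ = 0.216 × 5.10 = 1.10 ft.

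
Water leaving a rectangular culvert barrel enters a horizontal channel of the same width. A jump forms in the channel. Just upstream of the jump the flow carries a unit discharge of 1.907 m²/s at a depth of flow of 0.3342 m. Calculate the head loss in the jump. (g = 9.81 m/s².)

ΔE = 0.5575 m

V₁ = q/y₁ = 1.907/0.3342 = 5.706 m/s. Fr₁ = V₁/√(g·y₁) = 5.706/√(9.81×0.3342) = 3.151.
Sequent-depth ratio: y₂/y₁ = ½[√(1 + 8Fr₁²) − 1] = ½[√80.452 − 1] = 3.985.
y₂ = 3.985 × 0.3342 = 1.332 m.
V₂ = q/y₂ = 1.907/1.332 = 1.432 m/s. E₁ = y₁ + V₁²/2g = 1.994 m; E₂ = y₂ + V₂²/2g = 1.436 m. ΔE = E₁ − E₂ = 0.5575 m.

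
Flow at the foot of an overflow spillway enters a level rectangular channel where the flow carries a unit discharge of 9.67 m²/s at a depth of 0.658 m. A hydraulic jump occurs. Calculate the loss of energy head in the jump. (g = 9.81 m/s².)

V₁ = q/y₁ = 9.67/0.658 = 14.7 m/s. Fr₁ = V₁/√(g·y₁) = 14.7/√(9.81×0.658) = 5.78.
By Bélanger, y₂/y₁ = ½[√(1 + 8Fr₁²) − 1] = ½[√268.7 − 1] = 7.70.
y₂ = 7.70 × 0.658 = 5.06 m.
V₂ = q/y₂ = 9.67/5.06 = 1.91 m/s. E₁ = y₁ + V₁²/2g = 11.7 m; E₂ = y₂ + V₂²/2g = 5.25 m. ΔE = E₁ − E₂ = 6.42 m.

ΔE = 6.42 m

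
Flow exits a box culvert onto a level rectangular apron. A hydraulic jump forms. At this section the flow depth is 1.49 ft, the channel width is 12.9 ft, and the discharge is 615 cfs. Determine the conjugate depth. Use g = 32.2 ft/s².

y₂ = 9.02 ft

q = Q/b = 615/12.9 = 47.7 ft²/s; V₁ = q/y₁ = 32.0 ft/s. Fr₁ = V₁/√(g·y₁) = 4.62.
By Bélanger, y₂/y₁ = ½[√(1 + 8Fr₁²) − 1] = ½[√171.7 − 1] = 6.05.
y₂ = 6.05 × 1.49 = 9.02 ft.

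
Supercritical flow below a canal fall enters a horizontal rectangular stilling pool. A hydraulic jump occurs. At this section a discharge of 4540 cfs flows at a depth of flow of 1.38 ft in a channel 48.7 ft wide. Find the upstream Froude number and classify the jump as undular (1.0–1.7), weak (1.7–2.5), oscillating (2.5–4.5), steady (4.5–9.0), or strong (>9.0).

q = Q/b = 4540/48.7 = 93.2 ft²/s; V₁ = q/y₁ = 67.6 ft/s. Fr₁ = V₁/√(g·y₁) = 10.1.
Fr₁ = 10.1 lies in the strong range.

Fr₁ = 10.1; strong jump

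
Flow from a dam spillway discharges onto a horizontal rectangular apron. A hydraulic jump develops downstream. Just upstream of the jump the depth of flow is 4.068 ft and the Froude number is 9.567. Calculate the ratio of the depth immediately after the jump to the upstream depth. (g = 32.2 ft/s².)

Fr₁ = 9.567 (given).
From the momentum equation for a rectangular channel, y₂/y₁ = ½[√(1 + 8Fr₁²) − 1] = ½[√733.22 − 1] = 13.04.

y₂/y₁ = 13.04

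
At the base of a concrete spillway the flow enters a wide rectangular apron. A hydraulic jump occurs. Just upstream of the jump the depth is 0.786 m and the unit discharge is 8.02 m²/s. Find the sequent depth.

y₂ = 3.71 m

V₁ = q/y₁ = 8.02/0.786 = 10.2 m/s. Fr₁ = V₁/√(g·y₁) = 10.2/√(9.81×0.786) = 3.67.
Sequent-depth ratio: y₂/y₁ = ½[√(1 + 8Fr₁²) − 1] = ½[√109.0 − 1] = 4.72.
y₂ = 4.72 × 0.786 = 3.71 m.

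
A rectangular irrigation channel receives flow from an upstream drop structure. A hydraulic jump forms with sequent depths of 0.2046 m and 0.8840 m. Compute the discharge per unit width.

q = 0.9827 m²/s

For a rectangular channel the momentum equation gives q² = ½·g·y₁·y₂·(y₁ + y₂) = ½×9.81×0.2046×0.8840×1.089 = 0.9658.
q = √0.9658 = 0.9827 m²/s.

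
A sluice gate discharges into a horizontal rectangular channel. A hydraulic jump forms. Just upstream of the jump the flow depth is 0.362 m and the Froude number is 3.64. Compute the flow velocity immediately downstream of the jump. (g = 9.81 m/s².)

Fr₁ = 3.64 (given).
Bélanger equation: y₂/y₁ = ½[√(1 + 8Fr₁²) − 1] = ½[√107.0 − 1] = 4.67.
y₂ = 4.67 × 0.362 = 1.69 m.
V₁ = Fr₁·√(g·y₁) = 3.64×√(9.81×0.362) = 6.86 m/s; q = V₁·y₁ = 2.48 m²/s.
V₂ = q/y₂ = 2.48/1.69 = 1.47 m/s.

V₂ = 1.47 m/s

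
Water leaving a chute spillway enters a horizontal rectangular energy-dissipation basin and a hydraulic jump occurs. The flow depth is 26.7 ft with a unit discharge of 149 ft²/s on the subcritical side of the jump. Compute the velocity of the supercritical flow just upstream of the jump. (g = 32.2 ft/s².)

V₁ = 82.3 ft/s

V₂ = q/y₂ = 149/26.7 = 5.58 ft/s; Fr₂ = V₂/√(g·y₂) = 0.190.
Applying the sequent-depth relation in reverse, y₁/y₂ = ½[√(1 + 8Fr₂²) − 1] = ½[√1.290 − 1] = 0.0678.
y₁ = 0.0678 × 26.7 = 1.81 ft.
V₁ = q/y₁ = 149/1.81 = 82.3 ft/s.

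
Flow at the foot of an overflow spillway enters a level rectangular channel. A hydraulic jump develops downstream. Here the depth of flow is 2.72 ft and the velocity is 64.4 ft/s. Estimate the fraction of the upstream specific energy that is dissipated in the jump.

ΔE/E₁ = 0.614 (61.4%)

Fr₁ = V₁/√(g·y₁) = 64.4/√(32.2×2.72) = 6.88.
By Bélanger, y₂/y₁ = ½[√(1 + 8Fr₁²) − 1] = ½[√379.8 − 1] = 9.24.
y₂ = 9.24 × 2.72 = 25.1 ft.
E₁ = y₁ + V₁²/2g = 67.1 ft. ΔE = (y₂ − y₁)³/(4y₁y₂) = 41.2 ft. ΔE/E₁ = 41.2/67.1 = 0.614.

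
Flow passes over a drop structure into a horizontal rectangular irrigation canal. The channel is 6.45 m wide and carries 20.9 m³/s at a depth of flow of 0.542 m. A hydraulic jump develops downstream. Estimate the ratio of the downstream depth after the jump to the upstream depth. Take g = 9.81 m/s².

y₂/y₁ = 3.20

q = Q/b = 20.9/6.45 = 3.24 m²/s; V₁ = q/y₁ = 5.98 m/s. Fr₁ = V₁/√(g·y₁) = 2.59.
Bélanger equation: y₂/y₁ = ½[√(1 + 8Fr₁²) − 1] = ½[√54.78 − 1] = 3.20.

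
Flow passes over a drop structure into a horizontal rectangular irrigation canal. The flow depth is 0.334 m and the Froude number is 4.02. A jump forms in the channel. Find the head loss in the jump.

ΔE = 1.19 m

Fr₁ = 4.02 (given).
From the momentum equation for a rectangular channel, y₂/y₁ = ½[√(1 + 8Fr₁²) − 1] = ½[√130.3 − 1] = 5.21.
y₂ = 5.21 × 0.334 = 1.74 m.
V₁ = Fr₁·√(g·y₁) = 4.02×√(9.81×0.334) = 7.28 m/s; q = V₁·y₁ = 2.43 m²/s. V₂ = q/y₂ = 2.43/1.74 = 1.40 m/s. E₁ = y₁ + V₁²/2g = 3.03 m; E₂ = y₂ + V₂²/2g = 1.84 m. ΔE = E₁ − E₂ = 1.19 m.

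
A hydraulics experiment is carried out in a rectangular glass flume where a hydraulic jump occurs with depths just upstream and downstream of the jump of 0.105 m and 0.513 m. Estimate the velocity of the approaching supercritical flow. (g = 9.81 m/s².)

For a rectangular channel the momentum equation gives q² = ½·g·y₁·y₂·(y₁ + y₂) = ½×9.81×0.105×0.513×0.618 = 0.163.
q = √0.163 = 0.404 m²/s.
V₁ = q/y₁ = 0.404/0.105 = 3.85 m/s.

V₁ = 3.85 m/s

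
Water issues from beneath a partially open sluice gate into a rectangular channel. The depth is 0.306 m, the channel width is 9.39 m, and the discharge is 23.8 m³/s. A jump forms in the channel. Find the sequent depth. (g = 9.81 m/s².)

y₂ = 1.92 m

q = Q/b = 23.8/9.39 = 2.53 m²/s; V₁ = q/y₁ = 8.28 m/s. Fr₁ = V₁/√(g·y₁) = 4.78.
Bélanger equation: y₂/y₁ = ½[√(1 + 8Fr₁²) − 1] = ½[√183.8 − 1] = 6.28.
y₂ = 6.28 × 0.306 = 1.92 m.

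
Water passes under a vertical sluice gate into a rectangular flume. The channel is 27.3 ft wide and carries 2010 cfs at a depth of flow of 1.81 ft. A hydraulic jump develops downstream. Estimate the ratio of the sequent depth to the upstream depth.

y₂/y₁ = 7.05

q = Q/b = 2010/27.3 = 73.6 ft²/s; V₁ = q/y₁ = 40.7 ft/s. Fr₁ = V₁/√(g·y₁) = 5.33.
From the momentum equation for a rectangular channel, y₂/y₁ = ½[√(1 + 8Fr₁²) − 1] = ½[√228.1 − 1] = 7.05.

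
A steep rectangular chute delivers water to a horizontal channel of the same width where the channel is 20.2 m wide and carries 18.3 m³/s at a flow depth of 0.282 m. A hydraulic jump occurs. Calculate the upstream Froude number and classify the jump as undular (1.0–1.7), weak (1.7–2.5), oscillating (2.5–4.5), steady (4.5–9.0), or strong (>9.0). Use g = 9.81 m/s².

Fr₁ = 1.93; weak jump

q = Q/b = 18.3/20.2 = 0.906 m²/s; V₁ = q/y₁ = 3.21 m/s. Fr₁ = V₁/√(g·y₁) = 1.93.
Fr₁ = 1.93 lies in the weak range.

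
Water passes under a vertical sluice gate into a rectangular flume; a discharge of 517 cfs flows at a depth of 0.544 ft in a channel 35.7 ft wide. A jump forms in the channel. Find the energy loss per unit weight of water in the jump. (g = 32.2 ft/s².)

ΔE = 6.77 ft

q = Q/b = 517/35.7 = 14.5 ft²/s; V₁ = q/y₁ = 26.6 ft/s. Fr₁ = V₁/√(g·y₁) = 6.36.
Sequent-depth ratio: y₂/y₁ = ½[√(1 + 8Fr₁²) − 1] = ½[√324.7 − 1] = 8.51.
y₂ = 8.51 × 0.544 = 4.63 ft.
Head loss: ΔE = (y₂ − y₁)³/(4y₁y₂) = (4.63 − 0.544)³/(4×0.544×4.63) = 68.2/10.1 = 6.77 ft.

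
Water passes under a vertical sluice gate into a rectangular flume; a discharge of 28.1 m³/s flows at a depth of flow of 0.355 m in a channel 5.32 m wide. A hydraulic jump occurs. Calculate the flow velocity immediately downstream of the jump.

q = Q/b = 28.1/5.32 = 5.28 m²/s; V₁ = q/y₁ = 14.9 m/s. Fr₁ = V₁/√(g·y₁) = 7.97.
Sequent-depth ratio: y₂/y₁ = ½[√(1 + 8Fr₁²) − 1] = ½[√509.5 − 1] = 10.8.
y₂ = 10.8 × 0.355 = 3.83 m.
V₂ = q/y₂ = 5.28/3.83 = 1.38 m/s.

V₂ = 1.38 m/s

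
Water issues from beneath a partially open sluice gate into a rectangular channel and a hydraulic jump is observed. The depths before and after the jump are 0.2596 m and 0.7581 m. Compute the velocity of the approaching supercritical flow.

For a rectangular channel the momentum equation gives q² = ½·g·y₁·y₂·(y₁ + y₂) = ½×9.81×0.2596×0.7581×1.018 = 0.9824.
q = √0.9824 = 0.9912 m²/s.
V₁ = q/y₁ = 0.9912/0.2596 = 3.818 m/s.

V₁ = 3.818 m/s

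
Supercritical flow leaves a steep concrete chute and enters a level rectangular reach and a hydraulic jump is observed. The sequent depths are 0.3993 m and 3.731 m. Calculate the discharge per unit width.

For a rectangular channel the momentum equation gives q² = ½·g·y₁·y₂·(y₁ + y₂) = ½×9.81×0.3993×3.731×4.130 = 30.18.
q = √30.18 = 5.494 m²/s.

q = 5.494 m²/s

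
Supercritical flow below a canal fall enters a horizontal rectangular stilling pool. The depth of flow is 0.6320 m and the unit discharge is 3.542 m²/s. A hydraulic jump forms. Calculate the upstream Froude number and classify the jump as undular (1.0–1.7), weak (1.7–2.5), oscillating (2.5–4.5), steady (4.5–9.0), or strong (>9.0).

Fr₁ = 2.251; weak jump

V₁ = q/y₁ = 3.542/0.6320 = 5.604 m/s. Fr₁ = V₁/√(g·y₁) = 5.604/√(9.81×0.6320) = 2.251.
Fr₁ = 2.251 lies in the weak range.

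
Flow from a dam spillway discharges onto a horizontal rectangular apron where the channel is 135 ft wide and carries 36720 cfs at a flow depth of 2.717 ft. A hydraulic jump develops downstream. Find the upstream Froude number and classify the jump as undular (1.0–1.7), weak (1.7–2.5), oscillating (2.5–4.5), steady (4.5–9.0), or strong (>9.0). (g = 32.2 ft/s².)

q = Q/b = 36720/135 = 272.0 ft²/s; V₁ = q/y₁ = 100.1 ft/s. Fr₁ = V₁/√(g·y₁) = 10.70.
Fr₁ = 10.70 lies in the strong range.

Fr₁ = 10.70; strong jump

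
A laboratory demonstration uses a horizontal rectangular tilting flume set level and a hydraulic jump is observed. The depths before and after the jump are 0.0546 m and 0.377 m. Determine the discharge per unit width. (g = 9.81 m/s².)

q = 0.209 m²/s

For a rectangular channel the momentum equation gives q² = ½·g·y₁·y₂·(y₁ + y₂) = ½×9.81×0.0546×0.377×0.432 = 0.0436.
q = √0.0436 = 0.209 m²/s.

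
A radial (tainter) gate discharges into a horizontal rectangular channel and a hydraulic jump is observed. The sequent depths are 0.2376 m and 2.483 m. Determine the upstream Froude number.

For a rectangular channel the momentum equation gives q² = ½·g·y₁·y₂·(y₁ + y₂) = ½×9.81×0.2376×2.483×2.721 = 7.873.
q = √7.873 = 2.806 m²/s.
V₁ = q/y₁ = 11.81 m/s; Fr₁ = V₁/√(g·y₁) = 7.735.

Fr₁ = 7.735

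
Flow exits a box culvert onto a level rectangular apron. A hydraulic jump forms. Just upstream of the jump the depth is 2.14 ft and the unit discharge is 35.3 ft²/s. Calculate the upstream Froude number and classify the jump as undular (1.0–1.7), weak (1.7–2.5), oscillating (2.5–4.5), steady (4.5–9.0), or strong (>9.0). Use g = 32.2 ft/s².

V₁ = q/y₁ = 35.3/2.14 = 16.5 ft/s. Fr₁ = V₁/√(g·y₁) = 16.5/√(32.2×2.14) = 1.99.
Fr₁ = 1.99 lies in the weak range.

Fr₁ = 1.99; weak jump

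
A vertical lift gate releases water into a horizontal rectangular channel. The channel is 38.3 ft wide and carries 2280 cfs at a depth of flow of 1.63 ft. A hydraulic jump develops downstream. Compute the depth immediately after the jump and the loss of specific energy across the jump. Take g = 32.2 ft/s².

y₂ = 10.8 ft; ΔE = 11.0 ft

q = Q/b = 2280/38.3 = 59.5 ft²/s; V₁ = q/y₁ = 36.5 ft/s. Fr₁ = V₁/√(g·y₁) = 5.04.
From the momentum equation for a rectangular channel, y₂/y₁ = ½[√(1 + 8Fr₁²) − 1] = ½[√204.3 − 1] = 6.65.
y₂ = 6.65 × 1.63 = 10.8 ft.
Head loss: ΔE = (y₂ − y₁)³/(4y₁y₂) = (10.8 − 1.63)³/(4×1.63×10.8) = 780/70.6 = 11.0 ft.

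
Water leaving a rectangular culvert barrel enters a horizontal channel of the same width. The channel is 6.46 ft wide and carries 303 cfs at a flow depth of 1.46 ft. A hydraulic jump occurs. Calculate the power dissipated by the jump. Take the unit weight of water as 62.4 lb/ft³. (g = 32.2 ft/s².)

q = Q/b = 303/6.46 = 46.9 ft²/s; V₁ = q/y₁ = 32.1 ft/s. Fr₁ = V₁/√(g·y₁) = 4.69.
By Bélanger, y₂/y₁ = ½[√(1 + 8Fr₁²) − 1] = ½[√176.6 − 1] = 6.15.
y₂ = 6.15 × 1.46 = 8.97 ft.
V₂ = q/y₂ = 46.9/8.97 = 5.23 ft/s. E₁ = y₁ + V₁²/2g = 17.5 ft; E₂ = y₂ + V₂²/2g = 9.40 ft. ΔE = E₁ − E₂ = 8.09 ft.
P = γ·Q·ΔE/550 = 62.4 × 303 × 8.09 / 550 = 278 hp.

P = 278 hp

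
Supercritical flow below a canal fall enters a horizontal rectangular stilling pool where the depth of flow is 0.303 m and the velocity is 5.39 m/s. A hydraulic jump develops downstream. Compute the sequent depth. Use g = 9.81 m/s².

y₂ = 1.20 m

Fr₁ = V₁/√(g·y₁) = 5.39/√(9.81×0.303) = 3.13.
From the momentum equation for a rectangular channel, y₂/y₁ = ½[√(1 + 8Fr₁²) − 1] = ½[√79.19 − 1] = 3.95.
y₂ = 3.95 × 0.303 = 1.20 m.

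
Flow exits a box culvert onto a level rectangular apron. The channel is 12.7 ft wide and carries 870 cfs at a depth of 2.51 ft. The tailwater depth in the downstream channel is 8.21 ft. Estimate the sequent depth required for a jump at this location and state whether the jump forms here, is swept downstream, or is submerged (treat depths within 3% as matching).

y₂ = 9.59 ft; the jump is swept downstream

q = Q/b = 870/12.7 = 68.5 ft²/s; V₁ = q/y₁ = 27.3 ft/s. Fr₁ = V₁/√(g·y₁) = 3.04.
By Bélanger, y₂/y₁ = ½[√(1 + 8Fr₁²) − 1] = ½[√74.73 − 1] = 3.82.
y₂ = 3.82 × 2.51 = 9.59 ft.
Tailwater y_tw = 8.21 ft: y_tw < y₂, so the jump is swept downstream.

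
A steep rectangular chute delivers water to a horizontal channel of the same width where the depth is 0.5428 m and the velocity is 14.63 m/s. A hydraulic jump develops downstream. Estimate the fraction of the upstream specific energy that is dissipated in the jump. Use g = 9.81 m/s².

ΔE/E₁ = 0.585 (58.5%)

Fr₁ = V₁/√(g·y₁) = 14.63/√(9.81×0.5428) = 6.340.
Sequent-depth ratio: y₂/y₁ = ½[√(1 + 8Fr₁²) − 1] = ½[√322.57 − 1] = 8.480.
y₂ = 8.480 × 0.5428 = 4.603 m.
E₁ = y₁ + V₁²/2g = 11.45 m. ΔE = (y₂ − y₁)³/(4y₁y₂) = 6.697 m. ΔE/E₁ = 6.697/11.45 = 0.585.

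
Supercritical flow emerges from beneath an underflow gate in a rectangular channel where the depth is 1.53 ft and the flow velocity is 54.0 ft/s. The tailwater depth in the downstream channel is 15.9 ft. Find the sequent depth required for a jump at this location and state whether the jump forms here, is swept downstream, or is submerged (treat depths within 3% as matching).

Fr₁ = V₁/√(g·y₁) = 54.0/√(32.2×1.53) = 7.69.
By Bélanger, y₂/y₁ = ½[√(1 + 8Fr₁²) − 1] = ½[√474.5 − 1] = 10.4.
y₂ = 10.4 × 1.53 = 15.9 ft.
Tailwater y_tw = 15.9 ft: y_tw ≈ y₂, so the jump forms here.

y₂ = 15.9 ft; the jump forms here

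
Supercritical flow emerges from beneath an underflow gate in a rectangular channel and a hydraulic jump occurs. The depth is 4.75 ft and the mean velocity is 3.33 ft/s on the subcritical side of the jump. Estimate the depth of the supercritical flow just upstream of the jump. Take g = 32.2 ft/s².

y₁ = 0.610 ft

Fr₂ = V₂/√(g·y₂) = 3.33/√(32.2×4.75) = 0.269.
Since the conjugate-depth ratio holds either way, y₁/y₂ = ½[√(1 + 8Fr₂²) − 1] = ½[√1.580 − 1] = 0.128.
y₁ = 0.128 × 4.75 = 0.610 ft.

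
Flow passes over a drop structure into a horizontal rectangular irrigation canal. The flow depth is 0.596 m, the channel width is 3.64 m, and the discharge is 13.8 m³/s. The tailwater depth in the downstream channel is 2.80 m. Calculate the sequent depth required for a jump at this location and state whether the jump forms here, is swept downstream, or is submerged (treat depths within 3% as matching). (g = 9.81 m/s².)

y₂ = 1.94 m; the jump is submerged

q = Q/b = 13.8/3.64 = 3.79 m²/s; V₁ = q/y₁ = 6.36 m/s. Fr₁ = V₁/√(g·y₁) = 2.63.
By Bélanger, y₂/y₁ = ½[√(1 + 8Fr₁²) − 1] = ½[√56.37 − 1] = 3.25.
y₂ = 3.25 × 0.596 = 1.94 m.
Tailwater y_tw = 2.80 m: y_tw > y₂, so the jump is submerged.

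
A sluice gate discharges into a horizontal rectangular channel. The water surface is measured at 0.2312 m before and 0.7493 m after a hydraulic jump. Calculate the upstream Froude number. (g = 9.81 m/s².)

Fr₁ = 2.621

For a rectangular channel the momentum equation gives q² = ½·g·y₁·y₂·(y₁ + y₂) = ½×9.81×0.2312×0.7493×0.9805 = 0.8332.
q = √0.8332 = 0.9128 m²/s.
V₁ = q/y₁ = 3.948 m/s; Fr₁ = V₁/√(g·y₁) = 2.621.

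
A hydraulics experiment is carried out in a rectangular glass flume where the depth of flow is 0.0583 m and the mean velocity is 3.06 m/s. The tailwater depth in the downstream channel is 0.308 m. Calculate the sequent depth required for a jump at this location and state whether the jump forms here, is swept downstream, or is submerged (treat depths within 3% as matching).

y₂ = 0.306 m; the jump forms here

Fr₁ = V₁/√(g·y₁) = 3.06/√(9.81×0.0583) = 4.05.
From the momentum equation for a rectangular channel, y₂/y₁ = ½[√(1 + 8Fr₁²) − 1] = ½[√132.0 − 1] = 5.24.
y₂ = 5.24 × 0.0583 = 0.306 m.
Tailwater y_tw = 0.308 m: y_tw ≈ y₂, so the jump forms here.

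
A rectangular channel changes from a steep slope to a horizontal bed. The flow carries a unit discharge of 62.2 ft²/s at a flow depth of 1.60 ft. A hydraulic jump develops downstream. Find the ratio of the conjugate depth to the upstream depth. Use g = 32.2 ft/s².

V₁ = q/y₁ = 62.2/1.60 = 38.9 ft/s. Fr₁ = V₁/√(g·y₁) = 38.9/√(32.2×1.60) = 5.42.
Sequent-depth ratio: y₂/y₁ = ½[√(1 + 8Fr₁²) − 1] = ½[√235.7 − 1] = 7.18.

y₂/y₁ = 7.18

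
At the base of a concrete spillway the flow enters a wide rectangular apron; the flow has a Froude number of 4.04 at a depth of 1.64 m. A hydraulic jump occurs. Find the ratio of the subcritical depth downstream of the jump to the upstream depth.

Fr₁ = 4.04 (given).
Bélanger equation: y₂/y₁ = ½[√(1 + 8Fr₁²) − 1] = ½[√131.6 − 1] = 5.24.

y₂/y₁ = 5.24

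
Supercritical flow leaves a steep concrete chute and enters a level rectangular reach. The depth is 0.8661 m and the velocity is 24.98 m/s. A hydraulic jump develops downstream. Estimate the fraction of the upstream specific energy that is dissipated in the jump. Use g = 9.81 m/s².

Fr₁ = V₁/√(g·y₁) = 24.98/√(9.81×0.8661) = 8.570.
By Bélanger, y₂/y₁ = ½[√(1 + 8Fr₁²) − 1] = ½[√588.54 − 1] = 11.63.
y₂ = 11.63 × 0.8661 = 10.07 m.
E₁ = y₁ + V₁²/2g = 32.67 m. ΔE = (y₂ − y₁)³/(4y₁y₂) = 22.36 m. ΔE/E₁ = 22.36/32.67 = 0.684.

ΔE/E₁ = 0.684 (68.4%)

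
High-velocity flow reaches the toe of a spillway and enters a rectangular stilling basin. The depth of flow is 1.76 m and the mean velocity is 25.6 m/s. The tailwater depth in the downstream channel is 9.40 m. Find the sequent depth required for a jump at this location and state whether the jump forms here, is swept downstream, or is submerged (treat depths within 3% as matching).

Fr₁ = V₁/√(g·y₁) = 25.6/√(9.81×1.76) = 6.16.
Bélanger equation: y₂/y₁ = ½[√(1 + 8Fr₁²) − 1] = ½[√304.7 − 1] = 8.23.
y₂ = 8.23 × 1.76 = 14.5 m.
Tailwater y_tw = 9.40 m: y_tw < y₂, so the jump is swept downstream.

y₂ = 14.5 m; the jump is swept downstream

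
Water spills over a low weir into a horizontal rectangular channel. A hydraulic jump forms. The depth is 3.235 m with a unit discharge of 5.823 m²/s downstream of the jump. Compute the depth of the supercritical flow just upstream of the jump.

y₁ = 0.5627 m

V₂ = q/y₂ = 5.823/3.235 = 1.800 m/s; Fr₂ = V₂/√(g·y₂) = 0.3195.
Applying the sequent-depth relation in reverse, y₁/y₂ = ½[√(1 + 8Fr₂²) − 1] = ½[√1.8168 − 1] = 0.1739.
y₁ = 0.1739 × 3.235 = 0.5627 m.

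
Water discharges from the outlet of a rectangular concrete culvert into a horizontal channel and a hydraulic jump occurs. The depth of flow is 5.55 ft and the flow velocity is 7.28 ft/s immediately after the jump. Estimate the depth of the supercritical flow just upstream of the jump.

Fr₂ = V₂/√(g·y₂) = 7.28/√(32.2×5.55) = 0.545.
The Bélanger relation is symmetric: y₁/y₂ = ½[√(1 + 8Fr₂²) − 1] = ½[√3.372 − 1] = 0.418.
y₁ = 0.418 × 5.55 = 2.32 ft.

y₁ = 2.32 ft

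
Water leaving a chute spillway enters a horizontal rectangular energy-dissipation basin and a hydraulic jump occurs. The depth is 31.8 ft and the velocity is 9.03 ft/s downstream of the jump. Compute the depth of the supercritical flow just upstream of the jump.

y₁ = 4.44 ft

Fr₂ = V₂/√(g·y₂) = 9.03/√(32.2×31.8) = 0.282.
From the momentum equation (using Fr₂), y₁/y₂ = ½[√(1 + 8Fr₂²) − 1] = ½[√1.637 − 1] = 0.140.
y₁ = 0.140 × 31.8 = 4.44 ft.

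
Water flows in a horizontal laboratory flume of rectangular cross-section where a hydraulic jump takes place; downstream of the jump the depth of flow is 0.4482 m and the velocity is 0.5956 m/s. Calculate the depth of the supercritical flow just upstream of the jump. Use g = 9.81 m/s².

Fr₂ = V₂/√(g·y₂) = 0.5956/√(9.81×0.4482) = 0.2840.
The Bélanger relation is symmetric: y₁/y₂ = ½[√(1 + 8Fr₂²) − 1] = ½[√1.6454 − 1] = 0.1414.
y₁ = 0.1414 × 0.4482 = 0.06336 m.

y₁ = 0.06336 m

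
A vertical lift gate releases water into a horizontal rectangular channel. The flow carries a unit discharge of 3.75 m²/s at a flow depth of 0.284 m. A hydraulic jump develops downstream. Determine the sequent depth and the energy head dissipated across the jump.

V₁ = q/y₁ = 3.75/0.284 = 13.2 m/s. Fr₁ = V₁/√(g·y₁) = 13.2/√(9.81×0.284) = 7.91.
From the momentum equation for a rectangular channel, y₂/y₁ = ½[√(1 + 8Fr₁²) − 1] = ½[√501.6 − 1] = 10.7.
y₂ = 10.7 × 0.284 = 3.04 m.
V₂ = q/y₂ = 3.75/3.04 = 1.23 m/s. E₁ = y₁ + V₁²/2g = 9.17 m; E₂ = y₂ + V₂²/2g = 3.12 m. ΔE = E₁ − E₂ = 6.05 m.

y₂ = 3.04 m; ΔE = 6.05 m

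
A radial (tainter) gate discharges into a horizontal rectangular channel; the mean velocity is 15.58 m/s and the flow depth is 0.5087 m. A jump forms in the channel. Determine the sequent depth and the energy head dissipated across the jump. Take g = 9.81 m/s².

Fr₁ = V₁/√(g·y₁) = 15.58/√(9.81×0.5087) = 6.974.
From the momentum equation for a rectangular channel, y₂/y₁ = ½[√(1 + 8Fr₁²) − 1] = ½[√390.13 − 1] = 9.376.
y₂ = 9.376 × 0.5087 = 4.769 m.
Head loss: ΔE = (y₂ − y₁)³/(4y₁y₂) = (4.769 − 0.5087)³/(4×0.5087×4.769) = 77.35/9.705 = 7.970 m.

y₂ = 4.769 m; ΔE = 7.970 m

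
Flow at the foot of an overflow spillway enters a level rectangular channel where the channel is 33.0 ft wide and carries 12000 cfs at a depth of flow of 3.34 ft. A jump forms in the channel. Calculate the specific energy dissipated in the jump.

q = Q/b = 12000/33.0 = 364 ft²/s; V₁ = q/y₁ = 109 ft/s. Fr₁ = V₁/√(g·y₁) = 10.5.
Conjugate-depth relation: y₂/y₁ = ½[√(1 + 8Fr₁²) − 1] = ½[√882.7 − 1] = 14.4.
y₂ = 14.4 × 3.34 = 47.9 ft.
Head loss: ΔE = (y₂ − y₁)³/(4y₁y₂) = (47.9 − 3.34)³/(4×3.34×47.9) = 88756/641 = 139 ft.

ΔE = 139 ft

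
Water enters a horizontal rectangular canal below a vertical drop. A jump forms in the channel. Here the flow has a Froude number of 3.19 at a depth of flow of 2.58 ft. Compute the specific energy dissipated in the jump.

ΔE = 4.48 ft

Fr₁ = 3.19 (given).
By Bélanger, y₂/y₁ = ½[√(1 + 8Fr₁²) − 1] = ½[√82.41 − 1] = 4.04.
y₂ = 4.04 × 2.58 = 10.4 ft.
V₁ = Fr₁·√(g·y₁) = 3.19×√(32.2×2.58) = 29.1 ft/s; q = V₁·y₁ = 75.0 ft²/s. V₂ = q/y₂ = 75.0/10.4 = 7.20 ft/s. E₁ = y₁ + V₁²/2g = 15.7 ft; E₂ = y₂ + V₂²/2g = 11.2 ft. ΔE = E₁ − E₂ = 4.48 ft.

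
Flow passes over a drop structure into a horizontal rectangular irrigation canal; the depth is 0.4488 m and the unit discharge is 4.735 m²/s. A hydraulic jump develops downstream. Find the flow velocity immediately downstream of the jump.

V₁ = q/y₁ = 4.735/0.4488 = 10.55 m/s. Fr₁ = V₁/√(g·y₁) = 10.55/√(9.81×0.4488) = 5.028.
Conjugate-depth relation: y₂/y₁ = ½[√(1 + 8Fr₁²) − 1] = ½[√203.26 − 1] = 6.628.
y₂ = 6.628 × 0.4488 = 2.975 m.
V₂ = q/y₂ = 4.735/2.975 = 1.592 m/s.

V₂ = 1.592 m/s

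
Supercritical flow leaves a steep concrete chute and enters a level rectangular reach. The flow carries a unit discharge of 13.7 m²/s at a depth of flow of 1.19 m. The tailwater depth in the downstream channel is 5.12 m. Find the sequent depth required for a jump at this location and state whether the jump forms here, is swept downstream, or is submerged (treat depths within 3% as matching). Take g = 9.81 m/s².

y₂ = 5.11 m; the jump forms here

V₁ = q/y₁ = 13.7/1.19 = 11.5 m/s. Fr₁ = V₁/√(g·y₁) = 11.5/√(9.81×1.19) = 3.37.
From the momentum equation for a rectangular channel, y₂/y₁ = ½[√(1 + 8Fr₁²) − 1] = ½[√91.83 − 1] = 4.29.
y₂ = 4.29 × 1.19 = 5.11 m.
Tailwater y_tw = 5.12 m: y_tw ≈ y₂, so the jump forms here.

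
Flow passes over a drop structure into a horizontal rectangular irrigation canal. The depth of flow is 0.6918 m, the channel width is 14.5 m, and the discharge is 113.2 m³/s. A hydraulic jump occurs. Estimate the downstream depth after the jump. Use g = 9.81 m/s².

q = Q/b = 113.2/14.5 = 7.807 m²/s; V₁ = q/y₁ = 11.28 m/s. Fr₁ = V₁/√(g·y₁) = 4.332.
Sequent-depth ratio: y₂/y₁ = ½[√(1 + 8Fr₁²) − 1] = ½[√151.12 − 1] = 5.647.
y₂ = 5.647 × 0.6918 = 3.906 m.

y₂ = 3.906 m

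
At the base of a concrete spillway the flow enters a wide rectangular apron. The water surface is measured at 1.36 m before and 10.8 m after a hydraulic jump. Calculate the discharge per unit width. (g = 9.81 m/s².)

For a rectangular channel the momentum equation gives q² = ½·g·y₁·y₂·(y₁ + y₂) = ½×9.81×1.36×10.8×12.2 = 876.
q = √876 = 29.6 m²/s.

q = 29.6 m²/s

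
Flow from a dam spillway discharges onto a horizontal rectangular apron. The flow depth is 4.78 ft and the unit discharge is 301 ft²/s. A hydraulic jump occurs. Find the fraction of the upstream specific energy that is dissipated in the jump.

ΔE/E₁ = 0.497 (49.7%)

V₁ = q/y₁ = 301/4.78 = 63.0 ft/s. Fr₁ = V₁/√(g·y₁) = 63.0/√(32.2×4.78) = 5.08.
Bélanger equation: y₂/y₁ = ½[√(1 + 8Fr₁²) − 1] = ½[√207.1 − 1] = 6.70.
y₂ = 6.70 × 4.78 = 32.0 ft.
E₁ = y₁ + V₁²/2g = 66.4 ft. ΔE = (y₂ − y₁)³/(4y₁y₂) = 33.0 ft. ΔE/E₁ = 33.0/66.4 = 0.497.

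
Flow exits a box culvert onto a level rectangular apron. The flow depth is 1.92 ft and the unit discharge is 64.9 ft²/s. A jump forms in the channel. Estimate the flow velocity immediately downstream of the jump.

V₂ = 6.04 ft/s

V₁ = q/y₁ = 64.9/1.92 = 33.8 ft/s. Fr₁ = V₁/√(g·y₁) = 33.8/√(32.2×1.92) = 4.30.
Conjugate-depth relation: y₂/y₁ = ½[√(1 + 8Fr₁²) − 1] = ½[√148.8 − 1] = 5.60.
y₂ = 5.60 × 1.92 = 10.8 ft.
V₂ = q/y₂ = 64.9/10.8 = 6.04 ft/s.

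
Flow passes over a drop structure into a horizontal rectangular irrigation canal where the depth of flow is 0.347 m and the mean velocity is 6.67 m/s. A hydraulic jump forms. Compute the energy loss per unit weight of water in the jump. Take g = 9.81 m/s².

Fr₁ = V₁/√(g·y₁) = 6.67/√(9.81×0.347) = 3.62.
By Bélanger, y₂/y₁ = ½[√(1 + 8Fr₁²) − 1] = ½[√105.6 − 1] = 4.64.
y₂ = 4.64 × 0.347 = 1.61 m.
q = V₁·y₁ = 6.67 × 0.347 = 2.31 m²/s. V₂ = q/y₂ = 2.31/1.61 = 1.44 m/s. E₁ = y₁ + V₁²/2g = 2.61 m; E₂ = y₂ + V₂²/2g = 1.71 m. ΔE = E₁ − E₂ = 0.900 m.

ΔE = 0.900 m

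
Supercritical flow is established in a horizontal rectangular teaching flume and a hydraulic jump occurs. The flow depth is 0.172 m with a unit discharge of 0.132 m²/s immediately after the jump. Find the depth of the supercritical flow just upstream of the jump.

V₂ = q/y₂ = 0.132/0.172 = 0.767 m/s; Fr₂ = V₂/√(g·y₂) = 0.591.
Since the conjugate-depth ratio holds either way, y₁/y₂ = ½[√(1 + 8Fr₂²) − 1] = ½[√3.792 − 1] = 0.474.
y₁ = 0.474 × 0.172 = 0.0815 m.

y₁ = 0.0815 m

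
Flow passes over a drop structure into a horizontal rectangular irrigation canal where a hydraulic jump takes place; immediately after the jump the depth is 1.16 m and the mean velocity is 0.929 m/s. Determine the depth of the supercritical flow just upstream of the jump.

y₁ = 0.155 m

Fr₂ = V₂/√(g·y₂) = 0.929/√(9.81×1.16) = 0.275.
The Bélanger relation is symmetric: y₁/y₂ = ½[√(1 + 8Fr₂²) − 1] = ½[√1.607 − 1] = 0.134.
y₁ = 0.134 × 1.16 = 0.155 m.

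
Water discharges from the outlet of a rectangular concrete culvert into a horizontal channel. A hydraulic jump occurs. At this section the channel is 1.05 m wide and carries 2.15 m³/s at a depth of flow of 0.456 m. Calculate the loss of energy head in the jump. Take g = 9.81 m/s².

ΔE = 0.165 m

q = Q/b = 2.15/1.05 = 2.05 m²/s; V₁ = q/y₁ = 4.49 m/s. Fr₁ = V₁/√(g·y₁) = 2.12.
From the momentum equation for a rectangular channel, y₂/y₁ = ½[√(1 + 8Fr₁²) − 1] = ½[√37.06 − 1] = 2.54.
y₂ = 2.54 × 0.456 = 1.16 m.
V₂ = q/y₂ = 2.05/1.16 = 1.77 m/s. E₁ = y₁ + V₁²/2g = 1.48 m; E₂ = y₂ + V₂²/2g = 1.32 m. ΔE = E₁ − E₂ = 0.165 m.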